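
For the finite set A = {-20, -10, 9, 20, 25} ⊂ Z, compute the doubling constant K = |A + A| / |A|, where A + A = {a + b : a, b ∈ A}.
K = |A + A| / |A| = 15/5 = 3

Enumerate A + A = {a + b : a, b ∈ A}. With |A| = 5, there are |A|^2 = 25 ordered sum pairs; collecting distinct values, A + A = {-40, -30, -20, -11, -1, 0, 5, 10, 15, 18, 29, 34, 40, 45, 50}, so |A + A| = 15. Thus K = 15/5 = 3. For comparison, the minimum possible |A + A| over all 5-element sets is 2·5 − 1 = 9 (so min K = 9/5), attained only by arithmetic progressions.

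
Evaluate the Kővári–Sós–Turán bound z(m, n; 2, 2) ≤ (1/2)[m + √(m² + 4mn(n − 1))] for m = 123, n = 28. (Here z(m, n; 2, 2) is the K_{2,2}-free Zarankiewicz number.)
z(123, 28; 2, 2) ≤ (1/2)[123 + √(123² + 4·123·28·27)] = (1/2)[123 + √387081] = 372.5792

Kővári–Sós–Turán: let r_1, ..., r_123 be the row sums and z = Σ r_i the total number of 1s. Each pair of columns can share at most one row with both entries 1 (else a 2×2 all-ones block appears), so Σ_i C(r_i, 2) ≤ C(28, 2) = 378. By convexity Σ_i C(r_i, 2) ≥ 123·C(z/123, 2) = z(z − 123)/(2·123), giving z² − 123z − 123·28·27 ≤ 0 and hence z ≤ (1/2)[123 + √(15129 + 4·92988)] = (1/2)[123 + √387081] ≈ (1/2)(123 + 622.1583) = 372.5792.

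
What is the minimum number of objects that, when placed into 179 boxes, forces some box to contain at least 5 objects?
n = (5 − 1)·179 + 1 = 717

By the generalised pigeonhole principle, to guarantee some box contains ≥ r objects we need more than (r − 1) · k objects total. Threshold: n = (r − 1) · k + 1. With r = 5 and k = 179: n = 4 · 179 + 1 = 716 + 1 = 717. For n = 716 = 4 · 179, we can put exactly 4 objects in every box, avoiding 5 in any single one — so 717 is tight.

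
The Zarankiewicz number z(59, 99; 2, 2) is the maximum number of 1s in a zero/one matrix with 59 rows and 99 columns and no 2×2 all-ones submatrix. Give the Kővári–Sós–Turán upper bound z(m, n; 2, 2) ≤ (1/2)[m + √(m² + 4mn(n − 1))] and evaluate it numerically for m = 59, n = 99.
z(59, 99; 2, 2) ≤ (1/2)[59 + √(59² + 4·59·99·98)] = (1/2)[59 + √2293153] = 786.658

Kővári–Sós–Turán: let r_1, ..., r_59 be the row sums and z = Σ r_i the total number of 1s. Each pair of columns can share at most one row with both entries 1 (else a 2×2 all-ones block appears), so Σ_i C(r_i, 2) ≤ C(99, 2) = 4851. By convexity Σ_i C(r_i, 2) ≥ 59·C(z/59, 2) = z(z − 59)/(2·59), giving z² − 59z − 59·99·98 ≤ 0 and hence z ≤ (1/2)[59 + √(3481 + 4·572418)] = (1/2)[59 + √2293153] ≈ (1/2)(59 + 1514.316) = 786.658.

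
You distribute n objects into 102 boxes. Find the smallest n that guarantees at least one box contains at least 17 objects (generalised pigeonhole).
n = (17 − 1)·102 + 1 = 1633

By the generalised pigeonhole principle, to guarantee some box contains ≥ r objects we need more than (r − 1) · k objects total. Threshold: n = (r − 1) · k + 1. With r = 17 and k = 102: n = 16 · 102 + 1 = 1632 + 1 = 1633. For n = 1632 = 16 · 102, we can put exactly 16 objects in every box, avoiding 17 in any single one — so 1633 is tight.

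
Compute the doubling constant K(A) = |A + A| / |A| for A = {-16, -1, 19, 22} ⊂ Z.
K = |A + A| / |A| = 10/4 = 5/2

Enumerate A + A = {a + b : a, b ∈ A}. With |A| = 4, there are |A|^2 = 16 ordered sum pairs; collecting distinct values, A + A = {-32, -17, -2, 3, 6, 18, 21, 38, 41, 44}, so |A + A| = 10. Thus K = 10/4 = 5/2. For comparison, the minimum possible |A + A| over all 4-element sets is 2·4 − 1 = 7 (so min K = 7/4), attained only by arithmetic progressions.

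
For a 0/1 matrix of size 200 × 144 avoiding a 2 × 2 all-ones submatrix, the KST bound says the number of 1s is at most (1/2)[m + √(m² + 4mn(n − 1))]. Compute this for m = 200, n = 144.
z(200, 144; 2, 2) ≤ (1/2)[200 + √(200² + 4·200·144·143)] = (1/2)[200 + √16513600] = 2131.8465

Kővári–Sós–Turán: let r_1, ..., r_200 be the row sums and z = Σ r_i the total number of 1s. Each pair of columns can share at most one row with both entries 1 (else a 2×2 all-ones block appears), so Σ_i C(r_i, 2) ≤ C(144, 2) = 10296. By convexity Σ_i C(r_i, 2) ≥ 200·C(z/200, 2) = z(z − 200)/(2·200), giving z² − 200z − 200·144·143 ≤ 0 and hence z ≤ (1/2)[200 + √(40000 + 4·4118400)] = (1/2)[200 + √16513600] ≈ (1/2)(200 + 4063.6929) = 2131.8465.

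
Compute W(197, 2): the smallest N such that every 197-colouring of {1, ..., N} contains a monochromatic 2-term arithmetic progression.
W(197, 2) = 197 + 1 = 198

A 2-term AP is any pair of integers, so a monochromatic 2-AP exists iff some colour is used at least twice. With 197 colours, the colouring i ↦ i on {1, ..., 197} uses each colour once, avoiding any monochromatic pair, so W(197, 2) > 197. For {1, ..., 198}, pigeonhole forces two integers of the same colour, which form a monochromatic 2-AP. Hence W(197, 2) = 198.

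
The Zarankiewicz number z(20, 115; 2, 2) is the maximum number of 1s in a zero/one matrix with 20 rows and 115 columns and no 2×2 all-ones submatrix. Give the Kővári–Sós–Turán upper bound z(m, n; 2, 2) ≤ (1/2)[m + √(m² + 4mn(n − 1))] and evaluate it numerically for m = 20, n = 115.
z(20, 115; 2, 2) ≤ (1/2)[20 + √(20² + 4·20·115·114)] = (1/2)[20 + √1049200] = 522.1523

Kővári–Sós–Turán: let r_1, ..., r_20 be the row sums and z = Σ r_i the total number of 1s. Each pair of columns can share at most one row with both entries 1 (else a 2×2 all-ones block appears), so Σ_i C(r_i, 2) ≤ C(115, 2) = 6555. By convexity Σ_i C(r_i, 2) ≥ 20·C(z/20, 2) = z(z − 20)/(2·20), giving z² − 20z − 20·115·114 ≤ 0 and hence z ≤ (1/2)[20 + √(400 + 4·262200)] = (1/2)[20 + √1049200] ≈ (1/2)(20 + 1024.3046) = 522.1523.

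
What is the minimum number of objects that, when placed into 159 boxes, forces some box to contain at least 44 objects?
n = (44 − 1)·159 + 1 = 6838

By the generalised pigeonhole principle, to guarantee some box contains ≥ r objects we need more than (r − 1) · k objects total. Threshold: n = (r − 1) · k + 1. With r = 44 and k = 159: n = 43 · 159 + 1 = 6837 + 1 = 6838. For n = 6837 = 43 · 159, we can put exactly 43 objects in every box, avoiding 44 in any single one — so 6838 is tight.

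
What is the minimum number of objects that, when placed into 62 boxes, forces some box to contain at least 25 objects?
n = (25 − 1)·62 + 1 = 1489

By the generalised pigeonhole principle, to guarantee some box contains ≥ r objects we need more than (r − 1) · k objects total. Threshold: n = (r − 1) · k + 1. With r = 25 and k = 62: n = 24 · 62 + 1 = 1488 + 1 = 1489. For n = 1488 = 24 · 62, we can put exactly 24 objects in every box, avoiding 25 in any single one — so 1489 is tight.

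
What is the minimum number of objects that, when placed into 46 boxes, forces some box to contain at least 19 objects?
n = (19 − 1)·46 + 1 = 829

By the generalised pigeonhole principle, to guarantee some box contains ≥ r objects we need more than (r − 1) · k objects total. Threshold: n = (r − 1) · k + 1. With r = 19 and k = 46: n = 18 · 46 + 1 = 828 + 1 = 829. For n = 828 = 18 · 46, we can put exactly 18 objects in every box, avoiding 19 in any single one — so 829 is tight.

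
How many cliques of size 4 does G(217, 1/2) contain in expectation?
E[# K_4] = C(217, 4) · (1/2)^C(4, 2) = 89857530 / 2^6 = 44928765/32 = 1404023.90625

For each 4-subset S of vertices (there are C(217, 4) = 89857530 such S), let X_S = 1 if S induces a K_4 (all C(4, 2) = 6 edges present). Then P(X_S = 1) = (1/2)^6 = 1/64. By linearity of expectation, E[# K_4] = C(217, 4) · (1/2)^6 = 89857530 / 64 = 44928765/32 = 1404023.90625.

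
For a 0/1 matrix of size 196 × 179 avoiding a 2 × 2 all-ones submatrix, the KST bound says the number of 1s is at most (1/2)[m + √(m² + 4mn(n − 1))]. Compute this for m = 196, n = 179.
z(196, 179; 2, 2) ≤ (1/2)[196 + √(196² + 4·196·179·178)] = (1/2)[196 + √25018224] = 2598.911

Kővári–Sós–Turán: let r_1, ..., r_196 be the row sums and z = Σ r_i the total number of 1s. Each pair of columns can share at most one row with both entries 1 (else a 2×2 all-ones block appears), so Σ_i C(r_i, 2) ≤ C(179, 2) = 15931. By convexity Σ_i C(r_i, 2) ≥ 196·C(z/196, 2) = z(z − 196)/(2·196), giving z² − 196z − 196·179·178 ≤ 0 and hence z ≤ (1/2)[196 + √(38416 + 4·6244952)] = (1/2)[196 + √25018224] ≈ (1/2)(196 + 5001.8221) = 2598.911.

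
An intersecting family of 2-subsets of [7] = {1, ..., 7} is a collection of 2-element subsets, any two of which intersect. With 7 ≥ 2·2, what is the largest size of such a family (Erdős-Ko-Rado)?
max |F| = C(6, 1) = 6

Erdős-Ko-Rado (1961): when n ≥ 2k, max |F| = C(n−1, k−1). The bound is attained by the star {A : i ∈ A} for any fixed i ∈ [n]. Here C(7−1, 2−1) = C(6, 1) = 6.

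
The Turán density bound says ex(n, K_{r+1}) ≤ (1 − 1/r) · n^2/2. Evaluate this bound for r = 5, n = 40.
Turán density bound = (4/5) · 40^2/2 = 640

Turán's theorem: ex(n, K_{r+1}) is achieved by the complete r-partite Turán graph T(n, r) with parts as balanced as possible, and is at most (1 − 1/r) · n^2/2. For r = 5, n = 40: the density bound is (4/5) · 1600/2 = 640. Since 5 ∣ 40, the Turán graph T(40, 5) has parts of equal size 8, and its edge count e(T(40, 5)) = 640 attains the density bound exactly.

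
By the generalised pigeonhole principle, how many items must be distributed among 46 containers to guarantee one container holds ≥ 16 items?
n = (16 − 1)·46 + 1 = 691

By the generalised pigeonhole principle, to guarantee some box contains ≥ r objects we need more than (r − 1) · k objects total. Threshold: n = (r − 1) · k + 1. With r = 16 and k = 46: n = 15 · 46 + 1 = 690 + 1 = 691. For n = 690 = 15 · 46, we can put exactly 15 objects in every box, avoiding 16 in any single one — so 691 is tight.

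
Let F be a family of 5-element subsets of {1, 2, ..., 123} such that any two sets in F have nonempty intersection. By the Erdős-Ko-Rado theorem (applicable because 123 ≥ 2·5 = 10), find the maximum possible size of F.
max |F| = C(122, 4) = 8783390

The Erdős-Ko-Rado theorem states: for n ≥ 2k, an intersecting family of k-subsets of an n-element set has size at most C(n − 1, k − 1), with equality for 'star' families {A ⊆ [n] : |A| = k, i ∈ A} (fix an element i). For n = 123, k = 5: C(122, 4) = 8783390.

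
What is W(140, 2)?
W(140, 2) = 140 + 1 = 141

A 2-term AP is any pair of integers, so a monochromatic 2-AP exists iff some colour is used at least twice. With 140 colours, the colouring i ↦ i on {1, ..., 140} uses each colour once, avoiding any monochromatic pair, so W(140, 2) > 140. For {1, ..., 141}, pigeonhole forces two integers of the same colour, which form a monochromatic 2-AP. Hence W(140, 2) = 141.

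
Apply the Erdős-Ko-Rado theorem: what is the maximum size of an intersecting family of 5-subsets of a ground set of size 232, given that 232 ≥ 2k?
max |F| = C(231, 4) = 115584315

Erdős-Ko-Rado (1961): when n ≥ 2k, max |F| = C(n−1, k−1). The bound is attained by the star {A : i ∈ A} for any fixed i ∈ [n]. Here C(232−1, 5−1) = C(231, 4) = 115584315.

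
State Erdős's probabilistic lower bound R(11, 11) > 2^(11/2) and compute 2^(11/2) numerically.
2^(11/2) = 45.2548; so R(11, 11) > 45.2548

Colour each edge of K_n uniformly at random with red/blue. The expected number of monochromatic K_11 is C(n, 11) · 2 · 2^(−C(11,2)). If C(n, 11) · 2^(1 − C(11,2)) < 1, then with positive probability no monochromatic K_11 exists, so R(11, 11) > n. The standard estimate C(n, 11) ≤ n^11/11! shows this inequality holds whenever n ≤ 2^(11/2) (since 11! · 2^(C(11,2) − 1) > 2^(11^2/2) ≥ n^11). Hence R(11, 11) > 2^(11/2) = 45.2548.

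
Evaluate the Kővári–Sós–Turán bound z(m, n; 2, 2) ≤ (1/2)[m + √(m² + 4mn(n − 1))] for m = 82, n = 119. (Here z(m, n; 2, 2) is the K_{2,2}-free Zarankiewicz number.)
z(82, 119; 2, 2) ≤ (1/2)[82 + √(82² + 4·82·119·118)] = (1/2)[82 + √4612500] = 1114.8366

Kővári–Sós–Turán: let r_1, ..., r_82 be the row sums and z = Σ r_i the total number of 1s. Each pair of columns can share at most one row with both entries 1 (else a 2×2 all-ones block appears), so Σ_i C(r_i, 2) ≤ C(119, 2) = 7021. By convexity Σ_i C(r_i, 2) ≥ 82·C(z/82, 2) = z(z − 82)/(2·82), giving z² − 82z − 82·119·118 ≤ 0 and hence z ≤ (1/2)[82 + √(6724 + 4·1151444)] = (1/2)[82 + √4612500] ≈ (1/2)(82 + 2147.6732) = 1114.8366.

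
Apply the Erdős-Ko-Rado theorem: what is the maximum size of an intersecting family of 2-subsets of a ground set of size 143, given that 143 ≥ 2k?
max |F| = C(142, 1) = 142

Erdős-Ko-Rado (1961): when n ≥ 2k, max |F| = C(n−1, k−1). The bound is attained by the star {A : i ∈ A} for any fixed i ∈ [n]. Here C(143−1, 2−1) = C(142, 1) = 142.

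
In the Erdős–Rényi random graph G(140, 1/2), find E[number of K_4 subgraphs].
E[# K_4] = C(140, 4) · (1/2)^C(4, 2) = 15329615 / 2^6 = 239525.234375

For each 4-subset S of vertices (there are C(140, 4) = 15329615 such S), let X_S = 1 if S induces a K_4 (all C(4, 2) = 6 edges present). Then P(X_S = 1) = (1/2)^6 = 1/64. By linearity of expectation, E[# K_4] = C(140, 4) · (1/2)^6 = 15329615 / 64 = 239525.234375.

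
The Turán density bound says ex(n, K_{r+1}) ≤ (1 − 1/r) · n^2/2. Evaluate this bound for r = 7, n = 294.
Turán density bound = (6/7) · 294^2/2 = 37044

Turán's theorem: ex(n, K_{r+1}) is achieved by the complete r-partite Turán graph T(n, r) with parts as balanced as possible, and is at most (1 − 1/r) · n^2/2. For r = 7, n = 294: the density bound is (6/7) · 86436/2 = 37044. Since 7 ∣ 294, the Turán graph T(294, 7) has parts of equal size 42, and its edge count e(T(294, 7)) = 37044 attains the density bound exactly.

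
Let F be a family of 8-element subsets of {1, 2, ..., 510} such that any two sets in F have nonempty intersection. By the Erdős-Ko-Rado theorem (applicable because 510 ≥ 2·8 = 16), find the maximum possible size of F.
max |F| = C(509, 7) = 1684997783676636

The Erdős-Ko-Rado theorem states: for n ≥ 2k, an intersecting family of k-subsets of an n-element set has size at most C(n − 1, k − 1), with equality for 'star' families {A ⊆ [n] : |A| = k, i ∈ A} (fix an element i). For n = 510, k = 8: C(509, 7) = 1684997783676636.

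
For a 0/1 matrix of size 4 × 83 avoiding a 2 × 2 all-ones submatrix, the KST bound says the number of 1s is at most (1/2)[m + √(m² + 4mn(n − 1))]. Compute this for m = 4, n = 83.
z(4, 83; 2, 2) ≤ (1/2)[4 + √(4² + 4·4·83·82)] = (1/2)[4 + √108912] = 167.0091

Kővári–Sós–Turán: let r_1, ..., r_4 be the row sums and z = Σ r_i the total number of 1s. Each pair of columns can share at most one row with both entries 1 (else a 2×2 all-ones block appears), so Σ_i C(r_i, 2) ≤ C(83, 2) = 3403. By convexity Σ_i C(r_i, 2) ≥ 4·C(z/4, 2) = z(z − 4)/(2·4), giving z² − 4z − 4·83·82 ≤ 0 and hence z ≤ (1/2)[4 + √(16 + 4·27224)] = (1/2)[4 + √108912] ≈ (1/2)(4 + 330.0182) = 167.0091.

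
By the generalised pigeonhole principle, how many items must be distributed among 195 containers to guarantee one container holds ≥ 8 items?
n = (8 − 1)·195 + 1 = 1366

By the generalised pigeonhole principle, to guarantee some box contains ≥ r objects we need more than (r − 1) · k objects total. Threshold: n = (r − 1) · k + 1. With r = 8 and k = 195: n = 7 · 195 + 1 = 1365 + 1 = 1366. For n = 1365 = 7 · 195, we can put exactly 7 objects in every box, avoiding 8 in any single one — so 1366 is tight.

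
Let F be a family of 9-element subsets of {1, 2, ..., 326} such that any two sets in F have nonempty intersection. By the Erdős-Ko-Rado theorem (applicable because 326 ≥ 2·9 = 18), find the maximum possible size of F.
max |F| = C(325, 8) = 2830342909422600

Erdős-Ko-Rado (1961): when n ≥ 2k, max |F| = C(n−1, k−1). The bound is attained by the star {A : i ∈ A} for any fixed i ∈ [n]. Here C(326−1, 9−1) = C(325, 8) = 2830342909422600.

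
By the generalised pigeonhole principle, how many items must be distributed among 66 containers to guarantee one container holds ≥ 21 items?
n = (21 − 1)·66 + 1 = 1321

By the generalised pigeonhole principle, to guarantee some box contains ≥ r objects we need more than (r − 1) · k objects total. Threshold: n = (r − 1) · k + 1. With r = 21 and k = 66: n = 20 · 66 + 1 = 1320 + 1 = 1321. For n = 1320 = 20 · 66, we can put exactly 20 objects in every box, avoiding 21 in any single one — so 1321 is tight.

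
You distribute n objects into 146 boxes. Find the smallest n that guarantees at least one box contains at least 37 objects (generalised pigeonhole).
n = (37 − 1)·146 + 1 = 5257

By the generalised pigeonhole principle, to guarantee some box contains ≥ r objects we need more than (r − 1) · k objects total. Threshold: n = (r − 1) · k + 1. With r = 37 and k = 146: n = 36 · 146 + 1 = 5256 + 1 = 5257. For n = 5256 = 36 · 146, we can put exactly 36 objects in every box, avoiding 37 in any single one — so 5257 is tight.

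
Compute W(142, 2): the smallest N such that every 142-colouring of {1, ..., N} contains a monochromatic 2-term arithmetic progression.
W(142, 2) = 142 + 1 = 143

A 2-term AP is any pair of integers, so a monochromatic 2-AP exists iff some colour is used at least twice. With 142 colours, the colouring i ↦ i on {1, ..., 142} uses each colour once, avoiding any monochromatic pair, so W(142, 2) > 142. For {1, ..., 143}, pigeonhole forces two integers of the same colour, which form a monochromatic 2-AP. Hence W(142, 2) = 143.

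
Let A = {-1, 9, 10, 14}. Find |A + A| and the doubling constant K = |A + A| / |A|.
K = |A + A| / |A| = 10/4 = 5/2

Enumerate A + A = {a + b : a, b ∈ A}. With |A| = 4, there are |A|^2 = 16 ordered sum pairs; collecting distinct values, A + A = {-2, 8, 9, 13, 18, 19, 20, 23, 24, 28}, so |A + A| = 10. Thus K = 10/4 = 5/2. For comparison, the minimum possible |A + A| over all 4-element sets is 2·4 − 1 = 7 (so min K = 7/4), attained only by arithmetic progressions.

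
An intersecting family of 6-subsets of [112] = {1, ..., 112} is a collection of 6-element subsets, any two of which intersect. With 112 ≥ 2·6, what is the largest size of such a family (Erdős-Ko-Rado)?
max |F| = C(111, 5) = 128164707

The Erdős-Ko-Rado theorem states: for n ≥ 2k, an intersecting family of k-subsets of an n-element set has size at most C(n − 1, k − 1), with equality for 'star' families {A ⊆ [n] : |A| = k, i ∈ A} (fix an element i). For n = 112, k = 6: C(111, 5) = 128164707.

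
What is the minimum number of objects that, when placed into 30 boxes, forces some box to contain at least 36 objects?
n = (36 − 1)·30 + 1 = 1051

By the generalised pigeonhole principle, to guarantee some box contains ≥ r objects we need more than (r − 1) · k objects total. Threshold: n = (r − 1) · k + 1. With r = 36 and k = 30: n = 35 · 30 + 1 = 1050 + 1 = 1051. For n = 1050 = 35 · 30, we can put exactly 35 objects in every box, avoiding 36 in any single one — so 1051 is tight.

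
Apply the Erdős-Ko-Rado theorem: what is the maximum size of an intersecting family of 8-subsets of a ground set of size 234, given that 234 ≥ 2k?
max |F| = C(233, 7) = 6753818290868

The Erdős-Ko-Rado theorem states: for n ≥ 2k, an intersecting family of k-subsets of an n-element set has size at most C(n − 1, k − 1), with equality for 'star' families {A ⊆ [n] : |A| = k, i ∈ A} (fix an element i). For n = 234, k = 8: C(233, 7) = 6753818290868.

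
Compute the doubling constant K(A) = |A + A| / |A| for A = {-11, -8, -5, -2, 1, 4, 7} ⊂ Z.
K = |A + A| / |A| = 13/7

Enumerate A + A = {a + b : a, b ∈ A}. With |A| = 7, there are |A|^2 = 49 ordered sum pairs; collecting distinct values, A + A = {-22, -19, -16, -13, -10, -7, -4, -1, 2, 5, 8, 11, 14}, so |A + A| = 13. Thus K = 13/7. Here |A + A| = 2|A| − 1 = 13, the minimum possible — so K = 13/7 is minimal, which holds iff A is an arithmetic progression.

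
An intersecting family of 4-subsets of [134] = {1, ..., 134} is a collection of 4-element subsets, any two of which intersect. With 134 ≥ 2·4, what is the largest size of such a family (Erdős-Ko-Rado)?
max |F| = C(133, 3) = 383306

Erdős-Ko-Rado (1961): when n ≥ 2k, max |F| = C(n−1, k−1). The bound is attained by the star {A : i ∈ A} for any fixed i ∈ [n]. Here C(134−1, 4−1) = C(133, 3) = 383306.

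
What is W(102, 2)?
W(102, 2) = 102 + 1 = 103

A 2-term AP is any pair of integers, so a monochromatic 2-AP exists iff some colour is used at least twice. With 102 colours, the colouring i ↦ i on {1, ..., 102} uses each colour once, avoiding any monochromatic pair, so W(102, 2) > 102. For {1, ..., 103}, pigeonhole forces two integers of the same colour, which form a monochromatic 2-AP. Hence W(102, 2) = 103.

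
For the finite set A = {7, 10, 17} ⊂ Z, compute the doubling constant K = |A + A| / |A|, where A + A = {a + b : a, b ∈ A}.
K = |A + A| / |A| = 6/3 = 2

Enumerate A + A = {a + b : a, b ∈ A}. With |A| = 3, there are |A|^2 = 9 ordered sum pairs; collecting distinct values, A + A = {14, 17, 20, 24, 27, 34}, so |A + A| = 6. Thus K = 6/3 = 2. For comparison, the minimum possible |A + A| over all 3-element sets is 2·3 − 1 = 5 (so min K = 5/3), attained only by arithmetic progressions.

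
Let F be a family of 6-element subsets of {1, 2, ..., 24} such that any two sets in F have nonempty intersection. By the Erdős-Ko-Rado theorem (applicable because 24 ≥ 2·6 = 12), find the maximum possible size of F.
max |F| = C(23, 5) = 33649

The Erdős-Ko-Rado theorem states: for n ≥ 2k, an intersecting family of k-subsets of an n-element set has size at most C(n − 1, k − 1), with equality for 'star' families {A ⊆ [n] : |A| = k, i ∈ A} (fix an element i). For n = 24, k = 6: C(23, 5) = 33649.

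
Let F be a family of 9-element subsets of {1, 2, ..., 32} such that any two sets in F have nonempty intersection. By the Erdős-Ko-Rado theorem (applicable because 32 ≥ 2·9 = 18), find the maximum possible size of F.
max |F| = C(31, 8) = 7888725

Erdős-Ko-Rado (1961): when n ≥ 2k, max |F| = C(n−1, k−1). The bound is attained by the star {A : i ∈ A} for any fixed i ∈ [n]. Here C(32−1, 9−1) = C(31, 8) = 7888725.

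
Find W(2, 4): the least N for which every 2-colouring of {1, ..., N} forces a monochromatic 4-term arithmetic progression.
W(2, 4) = 35

This is a classical value, W(2, 4) = 35, established by combining an explicit 2-colouring of {1, ..., 34} with no monochromatic 4-AP (giving the lower bound W(2, 4) > 34) and a finite case analysis / exhaustive computer search showing every 2-colouring of {1, ..., 35} has such an AP.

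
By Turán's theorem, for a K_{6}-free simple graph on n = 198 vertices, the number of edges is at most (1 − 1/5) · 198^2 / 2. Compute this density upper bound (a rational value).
Turán density bound = (4/5) · 198^2/2 = 78408/5 ≈ 15681.6

Turán's theorem: ex(n, K_{r+1}) is achieved by the complete r-partite Turán graph T(n, r) with parts as balanced as possible, and is at most (1 − 1/r) · n^2/2. For r = 5, n = 198: the density bound is (4/5) · 39204/2 = 78408/5 ≈ 15681.6. The integer-valued extremum is e(T(198, 5)) = 15681, which is strictly less than the density bound 78408/5 since 5 ∤ 198 (the parts of T(198, 5) cannot all be equal).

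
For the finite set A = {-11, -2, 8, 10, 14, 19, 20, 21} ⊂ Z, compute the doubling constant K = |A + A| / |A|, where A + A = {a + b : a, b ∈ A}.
K = |A + A| / |A| = 31/8

Enumerate A + A = {a + b : a, b ∈ A}. With |A| = 8, there are |A|^2 = 64 ordered sum pairs; collecting distinct values, A + A = {-22, -13, -4, -3, -1, 3, 6, 8, 9, 10, 12, 16, 17, 18, 19, 20, 22, 24, 27, 28, 29, 30, 31, 33, 34, 35, 38, 39, 40, 41, 42}, so |A + A| = 31. Thus K = 31/8. For comparison, the minimum possible |A + A| over all 8-element sets is 2·8 − 1 = 15 (so min K = 15/8), attained only by arithmetic progressions.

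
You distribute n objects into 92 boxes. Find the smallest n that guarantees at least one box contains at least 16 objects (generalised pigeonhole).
n = (16 − 1)·92 + 1 = 1381

By the generalised pigeonhole principle, to guarantee some box contains ≥ r objects we need more than (r − 1) · k objects total. Threshold: n = (r − 1) · k + 1. With r = 16 and k = 92: n = 15 · 92 + 1 = 1380 + 1 = 1381. For n = 1380 = 15 · 92, we can put exactly 15 objects in every box, avoiding 16 in any single one — so 1381 is tight.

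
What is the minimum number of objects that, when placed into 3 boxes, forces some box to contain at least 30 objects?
n = (30 − 1)·3 + 1 = 88

By the generalised pigeonhole principle, to guarantee some box contains ≥ r objects we need more than (r − 1) · k objects total. Threshold: n = (r − 1) · k + 1. With r = 30 and k = 3: n = 29 · 3 + 1 = 87 + 1 = 88. For n = 87 = 29 · 3, we can put exactly 29 objects in every box, avoiding 30 in any single one — so 88 is tight.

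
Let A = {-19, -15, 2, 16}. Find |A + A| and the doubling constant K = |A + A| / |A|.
K = |A + A| / |A| = 10/4 = 5/2

Enumerate A + A = {a + b : a, b ∈ A}. With |A| = 4, there are |A|^2 = 16 ordered sum pairs; collecting distinct values, A + A = {-38, -34, -30, -17, -13, -3, 1, 4, 18, 32}, so |A + A| = 10. Thus K = 10/4 = 5/2. For comparison, the minimum possible |A + A| over all 4-element sets is 2·4 − 1 = 7 (so min K = 7/4), attained only by arithmetic progressions.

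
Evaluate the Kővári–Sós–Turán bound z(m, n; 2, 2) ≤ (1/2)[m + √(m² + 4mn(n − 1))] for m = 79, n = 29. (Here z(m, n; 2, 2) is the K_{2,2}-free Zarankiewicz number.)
z(79, 29; 2, 2) ≤ (1/2)[79 + √(79² + 4·79·29·28)] = (1/2)[79 + √262833] = 295.8362

Kővári–Sós–Turán: let r_1, ..., r_79 be the row sums and z = Σ r_i the total number of 1s. Each pair of columns can share at most one row with both entries 1 (else a 2×2 all-ones block appears), so Σ_i C(r_i, 2) ≤ C(29, 2) = 406. By convexity Σ_i C(r_i, 2) ≥ 79·C(z/79, 2) = z(z − 79)/(2·79), giving z² − 79z − 79·29·28 ≤ 0 and hence z ≤ (1/2)[79 + √(6241 + 4·64148)] = (1/2)[79 + √262833] ≈ (1/2)(79 + 512.6724) = 295.8362.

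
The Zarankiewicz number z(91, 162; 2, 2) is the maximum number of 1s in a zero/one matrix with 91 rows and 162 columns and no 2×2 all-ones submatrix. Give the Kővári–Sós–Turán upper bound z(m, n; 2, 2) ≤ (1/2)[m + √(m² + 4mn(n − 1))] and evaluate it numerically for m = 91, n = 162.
z(91, 162; 2, 2) ≤ (1/2)[91 + √(91² + 4·91·162·161)] = (1/2)[91 + √9502129] = 1586.7762

Kővári–Sós–Turán: let r_1, ..., r_91 be the row sums and z = Σ r_i the total number of 1s. Each pair of columns can share at most one row with both entries 1 (else a 2×2 all-ones block appears), so Σ_i C(r_i, 2) ≤ C(162, 2) = 13041. By convexity Σ_i C(r_i, 2) ≥ 91·C(z/91, 2) = z(z − 91)/(2·91), giving z² − 91z − 91·162·161 ≤ 0 and hence z ≤ (1/2)[91 + √(8281 + 4·2373462)] = (1/2)[91 + √9502129] ≈ (1/2)(91 + 3082.5524) = 1586.7762.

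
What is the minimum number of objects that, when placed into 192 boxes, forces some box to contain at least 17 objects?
n = (17 − 1)·192 + 1 = 3073

By the generalised pigeonhole principle, to guarantee some box contains ≥ r objects we need more than (r − 1) · k objects total. Threshold: n = (r − 1) · k + 1. With r = 17 and k = 192: n = 16 · 192 + 1 = 3072 + 1 = 3073. For n = 3072 = 16 · 192, we can put exactly 16 objects in every box, avoiding 17 in any single one — so 3073 is tight.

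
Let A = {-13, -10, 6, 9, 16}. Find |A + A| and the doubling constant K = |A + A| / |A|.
K = |A + A| / |A| = 14/5

Enumerate A + A = {a + b : a, b ∈ A}. With |A| = 5, there are |A|^2 = 25 ordered sum pairs; collecting distinct values, A + A = {-26, -23, -20, -7, -4, -1, 3, 6, 12, 15, 18, 22, 25, 32}, so |A + A| = 14. Thus K = 14/5. For comparison, the minimum possible |A + A| over all 5-element sets is 2·5 − 1 = 9 (so min K = 9/5), attained only by arithmetic progressions.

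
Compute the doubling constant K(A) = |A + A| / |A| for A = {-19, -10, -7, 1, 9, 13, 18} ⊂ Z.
K = |A + A| / |A| = 25/7

Enumerate A + A = {a + b : a, b ∈ A}. With |A| = 7, there are |A|^2 = 49 ordered sum pairs; collecting distinct values, A + A = {-38, -29, -26, -20, -18, -17, -14, -10, -9, -6, -1, 2, 3, 6, 8, 10, 11, 14, 18, 19, 22, 26, 27, 31, 36}, so |A + A| = 25. Thus K = 25/7. For comparison, the minimum possible |A + A| over all 7-element sets is 2·7 − 1 = 13 (so min K = 13/7), attained only by arithmetic progressions.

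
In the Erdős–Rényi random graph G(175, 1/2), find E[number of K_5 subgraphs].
E[# K_5] = C(175, 5) · (1/2)^C(5, 2) = 1291150035 / 2^10 ≈ 1260888.706055

For each 5-subset S of vertices (there are C(175, 5) = 1291150035 such S), let X_S = 1 if S induces a K_5 (all C(5, 2) = 10 edges present). Then P(X_S = 1) = (1/2)^10 = 1/1024. By linearity of expectation, E[# K_5] = C(175, 5) · (1/2)^10 = 1291150035 / 1024 ≈ 1260888.706055.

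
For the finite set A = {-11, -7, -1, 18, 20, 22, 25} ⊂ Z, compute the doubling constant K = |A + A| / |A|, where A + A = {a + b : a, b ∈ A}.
K = |A + A| / |A| = 26/7

Enumerate A + A = {a + b : a, b ∈ A}. With |A| = 7, there are |A|^2 = 49 ordered sum pairs; collecting distinct values, A + A = {-22, -18, -14, -12, -8, -2, 7, 9, 11, 13, 14, 15, 17, 18, 19, 21, 24, 36, 38, 40, 42, 43, 44, 45, 47, 50}, so |A + A| = 26. Thus K = 26/7. For comparison, the minimum possible |A + A| over all 7-element sets is 2·7 − 1 = 13 (so min K = 13/7), attained only by arithmetic progressions.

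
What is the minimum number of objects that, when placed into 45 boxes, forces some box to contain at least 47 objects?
n = (47 − 1)·45 + 1 = 2071

By the generalised pigeonhole principle, to guarantee some box contains ≥ r objects we need more than (r − 1) · k objects total. Threshold: n = (r − 1) · k + 1. With r = 47 and k = 45: n = 46 · 45 + 1 = 2070 + 1 = 2071. For n = 2070 = 46 · 45, we can put exactly 46 objects in every box, avoiding 47 in any single one — so 2071 is tight.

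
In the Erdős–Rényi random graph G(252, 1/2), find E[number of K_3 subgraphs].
E[# K_3] = C(252, 3) · (1/2)^C(3, 2) = 2635500 / 2^3 = 658875/2 = 329437.5

For each 3-subset S of vertices (there are C(252, 3) = 2635500 such S), let X_S = 1 if S induces a K_3 (all C(3, 2) = 3 edges present). Then P(X_S = 1) = (1/2)^3 = 1/8. By linearity of expectation, E[# K_3] = C(252, 3) · (1/2)^3 = 2635500 / 8 = 658875/2 = 329437.5.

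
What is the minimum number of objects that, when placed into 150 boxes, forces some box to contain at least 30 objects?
n = (30 − 1)·150 + 1 = 4351

By the generalised pigeonhole principle, to guarantee some box contains ≥ r objects we need more than (r − 1) · k objects total. Threshold: n = (r − 1) · k + 1. With r = 30 and k = 150: n = 29 · 150 + 1 = 4350 + 1 = 4351. For n = 4350 = 29 · 150, we can put exactly 29 objects in every box, avoiding 30 in any single one — so 4351 is tight.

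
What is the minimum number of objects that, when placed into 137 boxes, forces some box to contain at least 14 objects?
n = (14 − 1)·137 + 1 = 1782

By the generalised pigeonhole principle, to guarantee some box contains ≥ r objects we need more than (r − 1) · k objects total. Threshold: n = (r − 1) · k + 1. With r = 14 and k = 137: n = 13 · 137 + 1 = 1781 + 1 = 1782. For n = 1781 = 13 · 137, we can put exactly 13 objects in every box, avoiding 14 in any single one — so 1782 is tight.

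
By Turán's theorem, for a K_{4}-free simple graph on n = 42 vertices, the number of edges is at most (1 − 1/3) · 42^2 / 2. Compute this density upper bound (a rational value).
Turán density bound = (2/3) · 42^2/2 = 588

Turán's theorem: ex(n, K_{r+1}) is achieved by the complete r-partite Turán graph T(n, r) with parts as balanced as possible, and is at most (1 − 1/r) · n^2/2. For r = 3, n = 42: the density bound is (2/3) · 1764/2 = 588. Since 3 ∣ 42, the Turán graph T(42, 3) has parts of equal size 14, and its edge count e(T(42, 3)) = 588 attains the density bound exactly.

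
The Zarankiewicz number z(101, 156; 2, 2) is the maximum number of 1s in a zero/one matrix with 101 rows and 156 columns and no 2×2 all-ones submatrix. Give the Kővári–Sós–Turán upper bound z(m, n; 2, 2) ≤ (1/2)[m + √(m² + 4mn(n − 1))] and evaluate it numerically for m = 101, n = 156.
z(101, 156; 2, 2) ≤ (1/2)[101 + √(101² + 4·101·156·155)] = (1/2)[101 + √9778921] = 1614.0633

Kővári–Sós–Turán: let r_1, ..., r_101 be the row sums and z = Σ r_i the total number of 1s. Each pair of columns can share at most one row with both entries 1 (else a 2×2 all-ones block appears), so Σ_i C(r_i, 2) ≤ C(156, 2) = 12090. By convexity Σ_i C(r_i, 2) ≥ 101·C(z/101, 2) = z(z − 101)/(2·101), giving z² − 101z − 101·156·155 ≤ 0 and hence z ≤ (1/2)[101 + √(10201 + 4·2442180)] = (1/2)[101 + √9778921] ≈ (1/2)(101 + 3127.1266) = 1614.0633.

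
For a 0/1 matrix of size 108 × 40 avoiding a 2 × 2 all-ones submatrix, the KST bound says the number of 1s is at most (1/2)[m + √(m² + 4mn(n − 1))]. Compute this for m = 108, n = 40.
z(108, 40; 2, 2) ≤ (1/2)[108 + √(108² + 4·108·40·39)] = (1/2)[108 + √685584] = 468

Kővári–Sós–Turán: let r_1, ..., r_108 be the row sums and z = Σ r_i the total number of 1s. Each pair of columns can share at most one row with both entries 1 (else a 2×2 all-ones block appears), so Σ_i C(r_i, 2) ≤ C(40, 2) = 780. By convexity Σ_i C(r_i, 2) ≥ 108·C(z/108, 2) = z(z − 108)/(2·108), giving z² − 108z − 108·40·39 ≤ 0 and hence z ≤ (1/2)[108 + √(11664 + 4·168480)] = (1/2)[108 + √685584] ≈ (1/2)(108 + 828) = 468.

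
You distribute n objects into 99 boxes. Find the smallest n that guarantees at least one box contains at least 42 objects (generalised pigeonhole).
n = (42 − 1)·99 + 1 = 4060

By the generalised pigeonhole principle, to guarantee some box contains ≥ r objects we need more than (r − 1) · k objects total. Threshold: n = (r − 1) · k + 1. With r = 42 and k = 99: n = 41 · 99 + 1 = 4059 + 1 = 4060. For n = 4059 = 41 · 99, we can put exactly 41 objects in every box, avoiding 42 in any single one — so 4060 is tight.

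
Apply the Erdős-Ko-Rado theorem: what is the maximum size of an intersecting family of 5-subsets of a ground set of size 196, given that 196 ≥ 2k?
max |F| = C(195, 4) = 58409520

The Erdős-Ko-Rado theorem states: for n ≥ 2k, an intersecting family of k-subsets of an n-element set has size at most C(n − 1, k − 1), with equality for 'star' families {A ⊆ [n] : |A| = k, i ∈ A} (fix an element i). For n = 196, k = 5: C(195, 4) = 58409520.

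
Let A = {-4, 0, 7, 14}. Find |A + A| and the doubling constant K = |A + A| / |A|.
K = |A + A| / |A| = 9/4

Enumerate A + A = {a + b : a, b ∈ A}. With |A| = 4, there are |A|^2 = 16 ordered sum pairs; collecting distinct values, A + A = {-8, -4, 0, 3, 7, 10, 14, 21, 28}, so |A + A| = 9. Thus K = 9/4. For comparison, the minimum possible |A + A| over all 4-element sets is 2·4 − 1 = 7 (so min K = 7/4), attained only by arithmetic progressions.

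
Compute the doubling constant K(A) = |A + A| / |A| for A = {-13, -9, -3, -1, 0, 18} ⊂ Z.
K = |A + A| / |A| = 21/6 = 7/2

Enumerate A + A = {a + b : a, b ∈ A}. With |A| = 6, there are |A|^2 = 36 ordered sum pairs; collecting distinct values, A + A = {-26, -22, -18, -16, -14, -13, -12, -10, -9, -6, -4, -3, -2, -1, 0, 5, 9, 15, 17, 18, 36}, so |A + A| = 21. Thus K = 21/6 = 7/2. For comparison, the minimum possible |A + A| over all 6-element sets is 2·6 − 1 = 11 (so min K = 11/6), attained only by arithmetic progressions.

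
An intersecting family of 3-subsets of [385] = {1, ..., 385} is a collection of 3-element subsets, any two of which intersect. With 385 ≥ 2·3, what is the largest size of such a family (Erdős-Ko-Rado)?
max |F| = C(384, 2) = 73536

The Erdős-Ko-Rado theorem states: for n ≥ 2k, an intersecting family of k-subsets of an n-element set has size at most C(n − 1, k − 1), with equality for 'star' families {A ⊆ [n] : |A| = k, i ∈ A} (fix an element i). For n = 385, k = 3: C(384, 2) = 73536.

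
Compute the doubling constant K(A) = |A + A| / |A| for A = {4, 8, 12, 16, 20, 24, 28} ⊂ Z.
K = |A + A| / |A| = 13/7

Enumerate A + A = {a + b : a, b ∈ A}. With |A| = 7, there are |A|^2 = 49 ordered sum pairs; collecting distinct values, A + A = {8, 12, 16, 20, 24, 28, 32, 36, 40, 44, 48, 52, 56}, so |A + A| = 13. Thus K = 13/7. Here |A + A| = 2|A| − 1 = 13, the minimum possible — so K = 13/7 is minimal, which holds iff A is an arithmetic progression.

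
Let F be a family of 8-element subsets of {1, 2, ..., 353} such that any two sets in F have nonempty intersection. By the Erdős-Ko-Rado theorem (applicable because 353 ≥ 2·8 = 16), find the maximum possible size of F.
max |F| = C(352, 7) = 125111586805920

The Erdős-Ko-Rado theorem states: for n ≥ 2k, an intersecting family of k-subsets of an n-element set has size at most C(n − 1, k − 1), with equality for 'star' families {A ⊆ [n] : |A| = k, i ∈ A} (fix an element i). For n = 353, k = 8: C(352, 7) = 125111586805920.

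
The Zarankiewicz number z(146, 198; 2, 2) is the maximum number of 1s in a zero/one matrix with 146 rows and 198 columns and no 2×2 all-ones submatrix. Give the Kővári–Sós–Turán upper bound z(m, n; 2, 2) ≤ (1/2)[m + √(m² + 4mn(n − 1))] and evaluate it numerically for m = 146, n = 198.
z(146, 198; 2, 2) ≤ (1/2)[146 + √(146² + 4·146·198·197)] = (1/2)[146 + √22800820] = 2460.5102

Kővári–Sós–Turán: let r_1, ..., r_146 be the row sums and z = Σ r_i the total number of 1s. Each pair of columns can share at most one row with both entries 1 (else a 2×2 all-ones block appears), so Σ_i C(r_i, 2) ≤ C(198, 2) = 19503. By convexity Σ_i C(r_i, 2) ≥ 146·C(z/146, 2) = z(z − 146)/(2·146), giving z² − 146z − 146·198·197 ≤ 0 and hence z ≤ (1/2)[146 + √(21316 + 4·5694876)] = (1/2)[146 + √22800820] ≈ (1/2)(146 + 4775.0204) = 2460.5102.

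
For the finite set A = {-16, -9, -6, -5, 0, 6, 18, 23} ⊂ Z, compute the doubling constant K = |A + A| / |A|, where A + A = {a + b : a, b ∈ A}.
K = |A + A| / |A| = 32/8 = 4

Enumerate A + A = {a + b : a, b ∈ A}. With |A| = 8, there are |A|^2 = 64 ordered sum pairs; collecting distinct values, A + A = {-32, -25, -22, -21, -18, -16, -15, -14, -12, -11, -10, -9, -6, -5, -3, 0, 1, 2, 6, 7, 9, 12, 13, 14, 17, 18, 23, 24, 29, 36, 41, 46}, so |A + A| = 32. Thus K = 32/8 = 4. For comparison, the minimum possible |A + A| over all 8-element sets is 2·8 − 1 = 15 (so min K = 15/8), attained only by arithmetic progressions.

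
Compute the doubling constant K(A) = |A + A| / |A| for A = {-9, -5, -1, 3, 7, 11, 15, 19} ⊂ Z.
K = |A + A| / |A| = 15/8

Enumerate A + A = {a + b : a, b ∈ A}. With |A| = 8, there are |A|^2 = 64 ordered sum pairs; collecting distinct values, A + A = {-18, -14, -10, -6, -2, 2, 6, 10, 14, 18, 22, 26, 30, 34, 38}, so |A + A| = 15. Thus K = 15/8. Here |A + A| = 2|A| − 1 = 15, the minimum possible — so K = 15/8 is minimal, which holds iff A is an arithmetic progression.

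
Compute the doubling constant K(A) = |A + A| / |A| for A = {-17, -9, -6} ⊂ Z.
K = |A + A| / |A| = 6/3 = 2

Enumerate A + A = {a + b : a, b ∈ A}. With |A| = 3, there are |A|^2 = 9 ordered sum pairs; collecting distinct values, A + A = {-34, -26, -23, -18, -15, -12}, so |A + A| = 6. Thus K = 6/3 = 2. For comparison, the minimum possible |A + A| over all 3-element sets is 2·3 − 1 = 5 (so min K = 5/3), attained only by arithmetic progressions.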